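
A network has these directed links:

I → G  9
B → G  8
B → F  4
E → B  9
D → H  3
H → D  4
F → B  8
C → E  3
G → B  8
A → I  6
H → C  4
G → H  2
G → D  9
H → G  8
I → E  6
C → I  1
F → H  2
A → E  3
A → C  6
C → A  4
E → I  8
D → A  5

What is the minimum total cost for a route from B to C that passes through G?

Best B to G: B → G costing 8
Best G to C: G → H → C costing 6
Total via G: 8 + 6 = 14.

14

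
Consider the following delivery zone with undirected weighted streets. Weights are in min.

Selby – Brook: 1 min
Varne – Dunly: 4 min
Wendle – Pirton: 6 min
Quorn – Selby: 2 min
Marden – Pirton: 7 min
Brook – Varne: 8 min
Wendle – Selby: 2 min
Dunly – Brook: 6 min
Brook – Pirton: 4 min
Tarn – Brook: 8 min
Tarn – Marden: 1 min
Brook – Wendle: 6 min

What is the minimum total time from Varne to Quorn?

11 min

Candidate routes:
Varne - Dunly - Brook - Selby - Quorn: 4+6+1+2 = 13
Varne - Brook - Selby - Quorn: 8+1+2 = 11
Varne - Brook - Wendle - Selby - Quorn: 8+6+2+2 = 18
The minimum is 11 min via Varne - Brook - Selby - Quorn.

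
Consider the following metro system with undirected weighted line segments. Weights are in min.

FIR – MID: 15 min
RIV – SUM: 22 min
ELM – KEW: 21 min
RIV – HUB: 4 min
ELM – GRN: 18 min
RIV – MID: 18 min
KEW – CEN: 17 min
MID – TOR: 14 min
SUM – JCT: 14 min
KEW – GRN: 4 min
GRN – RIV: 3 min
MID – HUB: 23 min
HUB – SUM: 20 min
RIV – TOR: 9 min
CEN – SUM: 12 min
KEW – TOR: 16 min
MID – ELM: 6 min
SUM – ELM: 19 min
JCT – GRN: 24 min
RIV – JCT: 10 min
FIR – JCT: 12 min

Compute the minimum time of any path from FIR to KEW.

29 min

Compare a few routes:
FIR - MID - ELM - KEW: 15+6+21 = 42
FIR - MID - RIV - GRN - KEW: 15+18+3+4 = 40
FIR - JCT - GRN - KEW: 12+24+4 = 40
FIR - JCT - RIV - GRN - KEW: 12+10+3+4 = 29
The minimum is 29 min via FIR - JCT - RIV - GRN - KEW.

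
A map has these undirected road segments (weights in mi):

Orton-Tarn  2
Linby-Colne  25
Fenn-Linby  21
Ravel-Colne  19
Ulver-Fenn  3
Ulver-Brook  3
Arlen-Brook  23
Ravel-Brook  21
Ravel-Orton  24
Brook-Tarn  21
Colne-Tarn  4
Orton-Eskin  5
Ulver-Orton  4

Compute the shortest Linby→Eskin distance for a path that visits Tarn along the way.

36 mi

Best Linby to Tarn: Linby → Colne → Tarn costing 29
Best Tarn to Eskin: Tarn → Orton → Eskin costing 7
Total via Tarn: 29 + 7 = 36 mi.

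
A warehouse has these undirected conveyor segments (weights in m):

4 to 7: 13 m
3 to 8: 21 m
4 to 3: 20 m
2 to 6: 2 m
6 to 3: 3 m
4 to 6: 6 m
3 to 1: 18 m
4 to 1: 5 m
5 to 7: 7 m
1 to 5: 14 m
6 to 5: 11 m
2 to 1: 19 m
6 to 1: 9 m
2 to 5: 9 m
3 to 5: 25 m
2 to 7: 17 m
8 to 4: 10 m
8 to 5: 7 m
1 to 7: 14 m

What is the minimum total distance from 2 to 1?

Enumerating some paths:
2–6–1: 2+9 = 11
2–6–4–1: 2+6+5 = 13
2–1: 19 = 19
Cheapest is 2–6–1 at 11 m.

11 m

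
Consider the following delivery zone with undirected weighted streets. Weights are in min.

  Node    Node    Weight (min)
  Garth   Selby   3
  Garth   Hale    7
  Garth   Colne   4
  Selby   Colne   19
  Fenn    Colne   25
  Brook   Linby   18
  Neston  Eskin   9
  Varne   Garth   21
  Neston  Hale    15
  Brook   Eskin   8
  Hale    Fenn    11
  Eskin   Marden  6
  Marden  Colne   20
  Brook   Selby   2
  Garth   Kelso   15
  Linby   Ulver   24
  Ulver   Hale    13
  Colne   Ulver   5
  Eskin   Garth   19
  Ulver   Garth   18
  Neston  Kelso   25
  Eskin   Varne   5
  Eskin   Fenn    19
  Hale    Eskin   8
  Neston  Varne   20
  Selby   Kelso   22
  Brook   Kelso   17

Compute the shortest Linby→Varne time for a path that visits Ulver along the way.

50 min

Best Linby to Ulver: Linby → Ulver costing 24
Shortest Ulver→Varne: Ulver → Hale → Eskin → Varne = 26
Total via Ulver: 24 + 26 = 50 min.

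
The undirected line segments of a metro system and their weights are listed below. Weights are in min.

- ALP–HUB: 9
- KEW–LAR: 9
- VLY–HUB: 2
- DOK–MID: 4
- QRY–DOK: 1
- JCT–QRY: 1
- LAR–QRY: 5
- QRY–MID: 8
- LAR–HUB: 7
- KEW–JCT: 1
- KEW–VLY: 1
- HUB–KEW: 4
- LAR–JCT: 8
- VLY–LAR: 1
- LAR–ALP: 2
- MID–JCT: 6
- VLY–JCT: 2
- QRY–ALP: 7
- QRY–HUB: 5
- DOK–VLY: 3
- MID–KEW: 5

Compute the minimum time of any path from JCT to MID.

Enumerating some paths:
JCT → VLY → DOK → MID: 2+3+4 = 9
JCT → VLY → KEW → MID: 2+1+5 = 8
JCT → KEW → VLY → DOK → MID: 1+1+3+4 = 9
JCT → MID: 6 = 6
The minimum is 6 min via JCT → MID.

6 min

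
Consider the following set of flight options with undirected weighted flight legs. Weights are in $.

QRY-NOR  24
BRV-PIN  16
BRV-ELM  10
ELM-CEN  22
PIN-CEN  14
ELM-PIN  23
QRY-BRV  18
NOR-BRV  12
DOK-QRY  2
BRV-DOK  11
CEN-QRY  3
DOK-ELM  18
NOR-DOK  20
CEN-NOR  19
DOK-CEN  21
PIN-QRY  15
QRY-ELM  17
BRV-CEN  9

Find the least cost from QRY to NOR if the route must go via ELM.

Shortest QRY→ELM: QRY–ELM = 17
Best ELM to NOR: ELM–BRV–NOR costing 22
Total via ELM: 17 + 22 = $39.

$39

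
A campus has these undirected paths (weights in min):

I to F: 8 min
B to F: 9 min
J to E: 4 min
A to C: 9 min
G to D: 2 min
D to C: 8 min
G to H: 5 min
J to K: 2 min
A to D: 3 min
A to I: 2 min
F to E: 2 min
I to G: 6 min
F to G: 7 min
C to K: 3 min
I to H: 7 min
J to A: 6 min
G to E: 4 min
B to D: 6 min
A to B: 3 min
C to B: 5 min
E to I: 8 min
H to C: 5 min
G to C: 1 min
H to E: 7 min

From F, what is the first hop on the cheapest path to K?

E

Candidate routes:
F → G → C → K: 7+1+3 = 11
F → E → J → K: 2+4+2 = 8
F → E → G → C → K: 2+4+1+3 = 10
F → B → C → K: 9+5+3 = 17
The minimum is 8 min via F → E → J → K.
So from F the first move is to E.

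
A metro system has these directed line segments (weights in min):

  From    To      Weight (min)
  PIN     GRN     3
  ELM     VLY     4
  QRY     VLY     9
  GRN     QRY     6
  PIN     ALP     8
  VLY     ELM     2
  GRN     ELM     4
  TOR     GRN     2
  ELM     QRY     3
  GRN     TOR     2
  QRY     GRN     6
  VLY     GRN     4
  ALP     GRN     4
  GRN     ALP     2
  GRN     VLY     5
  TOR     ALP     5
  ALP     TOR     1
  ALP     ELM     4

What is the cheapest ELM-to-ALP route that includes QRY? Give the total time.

Shortest ELM→QRY: ELM–QRY = 3
Shortest QRY→ALP: QRY–GRN–ALP = 8
Total via QRY: 3 + 8 = 11 min.

11 min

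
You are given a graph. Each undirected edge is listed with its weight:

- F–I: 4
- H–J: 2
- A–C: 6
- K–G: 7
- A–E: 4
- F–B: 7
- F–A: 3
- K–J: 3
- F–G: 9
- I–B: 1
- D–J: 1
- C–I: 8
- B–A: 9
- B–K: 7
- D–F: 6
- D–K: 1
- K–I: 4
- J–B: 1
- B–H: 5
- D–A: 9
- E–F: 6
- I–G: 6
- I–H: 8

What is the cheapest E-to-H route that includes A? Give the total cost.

Best E to A: E–A costing 4
Shortest A→H: A–F–I–B–J–H = 11
Total via A: 4 + 11 = 15.

15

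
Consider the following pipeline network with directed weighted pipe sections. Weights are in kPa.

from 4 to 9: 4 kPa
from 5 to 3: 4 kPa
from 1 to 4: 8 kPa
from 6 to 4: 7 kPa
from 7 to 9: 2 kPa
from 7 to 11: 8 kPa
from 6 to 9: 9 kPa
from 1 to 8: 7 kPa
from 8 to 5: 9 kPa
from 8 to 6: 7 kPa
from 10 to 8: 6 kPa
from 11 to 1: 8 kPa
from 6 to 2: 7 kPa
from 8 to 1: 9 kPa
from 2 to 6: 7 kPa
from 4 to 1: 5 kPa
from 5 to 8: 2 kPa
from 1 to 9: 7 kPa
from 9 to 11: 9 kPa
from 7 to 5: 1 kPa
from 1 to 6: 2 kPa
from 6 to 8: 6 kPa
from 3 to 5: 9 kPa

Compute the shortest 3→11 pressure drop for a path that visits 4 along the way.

38 kPa

Best 3 to 4: 3 → 5 → 8 → 6 → 4 costing 25
Shortest 4→11: 4 → 9 → 11 = 13
Total via 4: 25 + 13 = 38 kPa.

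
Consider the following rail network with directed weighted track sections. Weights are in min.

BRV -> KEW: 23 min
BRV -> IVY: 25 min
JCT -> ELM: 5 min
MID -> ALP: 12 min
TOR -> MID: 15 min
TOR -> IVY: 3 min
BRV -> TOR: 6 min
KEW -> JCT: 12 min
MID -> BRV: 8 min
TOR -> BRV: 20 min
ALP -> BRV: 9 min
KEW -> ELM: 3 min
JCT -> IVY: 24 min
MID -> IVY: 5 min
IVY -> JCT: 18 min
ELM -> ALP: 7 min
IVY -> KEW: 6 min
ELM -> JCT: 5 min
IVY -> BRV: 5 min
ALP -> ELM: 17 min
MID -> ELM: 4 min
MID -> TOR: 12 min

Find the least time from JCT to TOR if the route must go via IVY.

Shortest JCT→IVY: JCT–IVY = 24
Shortest IVY→TOR: IVY–BRV–TOR = 11
Total via IVY: 24 + 11 = 35 min.

35 min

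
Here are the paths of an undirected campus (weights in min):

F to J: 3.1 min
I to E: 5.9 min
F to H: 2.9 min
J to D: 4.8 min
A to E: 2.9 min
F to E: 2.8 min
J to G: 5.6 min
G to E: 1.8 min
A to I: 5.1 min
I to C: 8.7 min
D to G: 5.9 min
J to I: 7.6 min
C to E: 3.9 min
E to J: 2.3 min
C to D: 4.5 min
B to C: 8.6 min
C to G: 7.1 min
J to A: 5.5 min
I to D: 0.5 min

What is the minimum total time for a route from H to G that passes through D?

Best H to D: H–F–J–D costing 10.8
Best D to G: D–G costing 5.9
Total via D: 10.8 + 5.9 = 16.7 min.

16.7 min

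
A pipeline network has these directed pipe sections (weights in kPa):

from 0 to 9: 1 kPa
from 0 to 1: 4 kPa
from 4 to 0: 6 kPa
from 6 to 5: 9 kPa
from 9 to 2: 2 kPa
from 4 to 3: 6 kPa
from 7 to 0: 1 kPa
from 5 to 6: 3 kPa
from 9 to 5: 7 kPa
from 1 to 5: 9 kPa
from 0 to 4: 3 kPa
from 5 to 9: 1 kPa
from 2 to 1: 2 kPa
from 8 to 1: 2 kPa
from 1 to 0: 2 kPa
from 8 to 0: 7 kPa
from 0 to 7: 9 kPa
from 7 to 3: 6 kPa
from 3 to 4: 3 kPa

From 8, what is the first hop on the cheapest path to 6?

Candidate routes:
8–0–9–5–6: 7+1+7+3 = 18
8–1–0–9–5–6: 2+2+1+7+3 = 15
8–0–1–5–6: 7+4+9+3 = 23
8–1–5–6: 2+9+3 = 14
The minimum is 14 kPa via 8–1–5–6.
So from 8 the first move is to 1.

1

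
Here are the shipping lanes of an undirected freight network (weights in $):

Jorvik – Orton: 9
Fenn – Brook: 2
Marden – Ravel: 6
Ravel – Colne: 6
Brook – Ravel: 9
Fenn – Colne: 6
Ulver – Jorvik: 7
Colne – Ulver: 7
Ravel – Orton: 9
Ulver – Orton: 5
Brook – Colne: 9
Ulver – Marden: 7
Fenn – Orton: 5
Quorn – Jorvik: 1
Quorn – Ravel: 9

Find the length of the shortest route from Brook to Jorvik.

$16

Shortest distances from Brook:
Brook: 0
Fenn: 2  (via Brook)
Orton: 7  (via Fenn)
Colne: 8  (via Fenn)
Ravel: 9  (via Brook)
Ulver: 12  (via Orton)
Marden: 15  (via Ravel)
Jorvik: 16  (via Orton)
Shortest route: Brook → Fenn → Orton → Jorvik = $16.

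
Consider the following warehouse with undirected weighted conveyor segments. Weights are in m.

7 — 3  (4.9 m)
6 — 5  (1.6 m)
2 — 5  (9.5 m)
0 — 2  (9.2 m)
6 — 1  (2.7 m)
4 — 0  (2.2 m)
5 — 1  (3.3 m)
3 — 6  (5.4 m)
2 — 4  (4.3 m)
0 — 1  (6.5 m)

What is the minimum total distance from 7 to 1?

13 m

Shortest distances from 7:
7: 0
3: 4.9  (via 7)
6: 10.3  (via 3)
5: 11.9  (via 6)
1: 13  (via 6)
Shortest route: 7–3–6–1 = 13 m.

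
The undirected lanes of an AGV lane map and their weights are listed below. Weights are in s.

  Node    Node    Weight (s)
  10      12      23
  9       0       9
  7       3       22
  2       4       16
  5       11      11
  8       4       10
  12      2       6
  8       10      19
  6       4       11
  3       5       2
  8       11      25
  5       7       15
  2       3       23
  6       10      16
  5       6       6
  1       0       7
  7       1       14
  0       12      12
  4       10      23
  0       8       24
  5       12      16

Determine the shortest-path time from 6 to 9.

43 s

Enumerating some paths:
6 - 5 - 12 - 0 - 9: 6+16+12+9 = 43
6 - 5 - 7 - 1 - 0 - 9: 6+15+14+7+9 = 51
The minimum is 43 s via 6 - 5 - 12 - 0 - 9.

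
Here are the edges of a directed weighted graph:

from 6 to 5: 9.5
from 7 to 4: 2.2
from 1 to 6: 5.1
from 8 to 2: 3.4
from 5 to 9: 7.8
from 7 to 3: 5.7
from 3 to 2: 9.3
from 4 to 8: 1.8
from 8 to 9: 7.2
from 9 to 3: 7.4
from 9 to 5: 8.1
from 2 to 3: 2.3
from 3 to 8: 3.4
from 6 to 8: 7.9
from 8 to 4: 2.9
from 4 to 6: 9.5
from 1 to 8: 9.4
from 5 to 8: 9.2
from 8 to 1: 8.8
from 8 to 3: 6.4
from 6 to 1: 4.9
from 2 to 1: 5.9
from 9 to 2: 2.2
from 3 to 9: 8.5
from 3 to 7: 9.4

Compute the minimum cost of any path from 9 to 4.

Settle nodes by increasing distance from 9:
9: 0
2: 2.2  (via 9)
3: 4.5  (via 2)
8: 7.9  (via 3)
1: 8.1  (via 2)
5: 8.1  (via 9)
4: 10.8  (via 8)
Shortest route: 9 → 2 → 3 → 8 → 4 = 10.8.

10.8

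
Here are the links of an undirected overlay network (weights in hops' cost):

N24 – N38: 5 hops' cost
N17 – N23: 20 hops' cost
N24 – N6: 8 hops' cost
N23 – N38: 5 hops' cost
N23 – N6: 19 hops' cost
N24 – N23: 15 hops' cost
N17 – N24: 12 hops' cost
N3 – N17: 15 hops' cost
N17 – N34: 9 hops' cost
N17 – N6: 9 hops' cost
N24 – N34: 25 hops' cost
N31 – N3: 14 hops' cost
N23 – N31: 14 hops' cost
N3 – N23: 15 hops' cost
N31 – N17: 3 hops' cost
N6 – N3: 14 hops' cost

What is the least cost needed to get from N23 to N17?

17 hops' cost

Running Dijkstra from N23:
N23: 0
N38: 5  (via N23)
N24: 10  (via N38)
N31: 14  (via N23)
N3: 15  (via N23)
N17: 17  (via N31)
Shortest route: N23–N31–N17 = 17 hops' cost.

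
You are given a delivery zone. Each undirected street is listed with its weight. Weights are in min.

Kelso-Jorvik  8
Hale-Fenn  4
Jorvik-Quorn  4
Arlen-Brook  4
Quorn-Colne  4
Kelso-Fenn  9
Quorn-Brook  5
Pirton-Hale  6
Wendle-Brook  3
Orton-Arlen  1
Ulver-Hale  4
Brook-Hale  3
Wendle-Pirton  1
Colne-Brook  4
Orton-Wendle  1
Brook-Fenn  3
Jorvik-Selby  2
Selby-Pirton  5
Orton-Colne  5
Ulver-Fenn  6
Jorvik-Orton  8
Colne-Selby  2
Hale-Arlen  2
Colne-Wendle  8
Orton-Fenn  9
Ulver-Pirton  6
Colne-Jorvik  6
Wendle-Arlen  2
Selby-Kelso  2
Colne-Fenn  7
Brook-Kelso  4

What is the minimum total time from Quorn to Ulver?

12 min

Candidate routes:
Quorn–Colne–Brook–Hale–Ulver: 4+4+3+4 = 15
Quorn–Brook–Hale–Ulver: 5+3+4 = 12
Quorn–Brook–Fenn–Ulver: 5+3+6 = 14
Cheapest is Quorn–Brook–Hale–Ulver at 12 min.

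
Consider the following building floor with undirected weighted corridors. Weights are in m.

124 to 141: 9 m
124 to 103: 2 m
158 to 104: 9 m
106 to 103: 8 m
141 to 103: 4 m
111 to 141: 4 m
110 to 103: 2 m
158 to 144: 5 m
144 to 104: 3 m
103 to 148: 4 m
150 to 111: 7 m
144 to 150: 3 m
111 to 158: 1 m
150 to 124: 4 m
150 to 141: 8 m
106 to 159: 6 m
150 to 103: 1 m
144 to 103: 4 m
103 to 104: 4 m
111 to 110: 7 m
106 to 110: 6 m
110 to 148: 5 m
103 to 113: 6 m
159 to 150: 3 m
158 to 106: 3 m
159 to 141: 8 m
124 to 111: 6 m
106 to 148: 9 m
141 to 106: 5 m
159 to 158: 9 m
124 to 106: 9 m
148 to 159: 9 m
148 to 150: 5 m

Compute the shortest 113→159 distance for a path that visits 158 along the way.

Shortest 113→158: 113–103–144–158 = 15
Best 158 to 159: 158–159 costing 9
Total via 158: 15 + 9 = 24 m.

24 m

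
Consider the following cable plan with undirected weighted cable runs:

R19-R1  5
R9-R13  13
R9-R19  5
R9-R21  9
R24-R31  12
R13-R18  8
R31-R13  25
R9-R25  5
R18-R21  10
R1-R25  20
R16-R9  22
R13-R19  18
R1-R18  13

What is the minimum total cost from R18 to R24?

Running Dijkstra from R18:
R18: 0
R13: 8  (via R18)
R21: 10  (via R18)
R1: 13  (via R18)
R19: 18  (via R1)
R9: 19  (via R21)
R25: 24  (via R9)
R31: 33  (via R13)
R16: 41  (via R9)
R24: 45  (via R31)
Shortest route: R18 → R13 → R31 → R24 = 45.

45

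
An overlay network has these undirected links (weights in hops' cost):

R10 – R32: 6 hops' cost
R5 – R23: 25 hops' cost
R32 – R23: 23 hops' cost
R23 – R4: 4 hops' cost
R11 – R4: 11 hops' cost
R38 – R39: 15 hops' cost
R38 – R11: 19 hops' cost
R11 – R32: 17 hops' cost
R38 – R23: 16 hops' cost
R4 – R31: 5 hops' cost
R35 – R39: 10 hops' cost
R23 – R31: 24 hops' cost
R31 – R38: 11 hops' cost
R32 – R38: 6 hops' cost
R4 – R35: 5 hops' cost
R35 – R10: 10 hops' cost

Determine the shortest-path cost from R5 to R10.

44 hops' cost

Settle nodes by increasing distance from R5:
R5: 0
R23: 25  (via R5)
R4: 29  (via R23)
R35: 34  (via R4)
R31: 34  (via R4)
R11: 40  (via R4)
R38: 41  (via R23)
R39: 44  (via R35)
R10: 44  (via R35)
Shortest route: R5–R23–R4–R35–R10 = 44 hops' cost.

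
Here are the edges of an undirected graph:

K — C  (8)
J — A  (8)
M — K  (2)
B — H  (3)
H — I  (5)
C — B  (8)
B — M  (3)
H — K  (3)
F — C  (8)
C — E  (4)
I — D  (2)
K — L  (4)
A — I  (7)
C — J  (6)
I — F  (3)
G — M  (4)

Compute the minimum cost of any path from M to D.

Compare a few routes:
M–B–H–I–D: 3+3+5+2 = 13
M–K–H–I–D: 2+3+5+2 = 12
M–B–C–F–I–D: 3+8+8+3+2 = 24
M–K–C–F–I–D: 2+8+8+3+2 = 23
The minimum is 12 via M–K–H–I–D.

12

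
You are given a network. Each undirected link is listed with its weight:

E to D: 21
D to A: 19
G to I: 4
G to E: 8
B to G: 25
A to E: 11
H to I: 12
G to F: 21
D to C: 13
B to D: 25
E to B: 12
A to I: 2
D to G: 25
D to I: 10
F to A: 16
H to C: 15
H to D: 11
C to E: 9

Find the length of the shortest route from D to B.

Shortest distances from D:
D: 0
I: 10  (via D)
H: 11  (via D)
A: 12  (via I)
C: 13  (via D)
G: 14  (via I)
E: 21  (via D)
B: 25  (via D)
Shortest route: D → B = 25.

25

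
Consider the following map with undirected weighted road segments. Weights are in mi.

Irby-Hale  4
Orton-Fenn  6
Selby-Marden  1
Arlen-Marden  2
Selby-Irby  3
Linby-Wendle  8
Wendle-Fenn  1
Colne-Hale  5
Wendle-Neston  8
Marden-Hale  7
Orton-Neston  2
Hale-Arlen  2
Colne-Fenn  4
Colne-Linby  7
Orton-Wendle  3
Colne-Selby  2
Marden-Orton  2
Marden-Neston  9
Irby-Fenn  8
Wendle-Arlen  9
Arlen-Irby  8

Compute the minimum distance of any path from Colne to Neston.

Compare a few routes:
Colne → Fenn → Wendle → Orton → Neston: 4+1+3+2 = 10
Colne → Selby → Marden → Neston: 2+1+9 = 12
Colne → Selby → Marden → Orton → Neston: 2+1+2+2 = 7
Cheapest is Colne → Selby → Marden → Orton → Neston at 7 mi.

7 mi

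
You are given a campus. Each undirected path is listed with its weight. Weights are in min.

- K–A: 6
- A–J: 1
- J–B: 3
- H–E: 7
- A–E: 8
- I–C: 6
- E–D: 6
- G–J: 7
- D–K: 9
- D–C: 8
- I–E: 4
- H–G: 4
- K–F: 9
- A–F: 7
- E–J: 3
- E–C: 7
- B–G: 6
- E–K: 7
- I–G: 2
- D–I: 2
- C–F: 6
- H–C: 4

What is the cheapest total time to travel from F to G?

Candidate routes:
F–A–J–G: 7+1+7 = 15
F–C–H–G: 6+4+4 = 14
The minimum is 14 min via F–C–H–G.

14 min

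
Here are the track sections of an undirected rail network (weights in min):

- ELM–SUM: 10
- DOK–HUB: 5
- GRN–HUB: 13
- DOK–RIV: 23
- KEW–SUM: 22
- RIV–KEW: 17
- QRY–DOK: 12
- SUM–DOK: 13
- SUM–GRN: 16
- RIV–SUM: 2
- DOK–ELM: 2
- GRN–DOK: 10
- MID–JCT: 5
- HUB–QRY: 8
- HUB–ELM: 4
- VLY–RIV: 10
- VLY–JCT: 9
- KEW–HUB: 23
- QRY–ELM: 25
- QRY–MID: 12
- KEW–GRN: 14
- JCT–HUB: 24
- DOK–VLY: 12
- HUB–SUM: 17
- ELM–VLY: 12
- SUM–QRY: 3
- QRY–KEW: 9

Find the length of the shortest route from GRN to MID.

31 min

Enumerating some paths:
GRN → HUB → QRY → MID: 13+8+12 = 33
GRN → DOK → QRY → MID: 10+12+12 = 34
GRN → SUM → QRY → MID: 16+3+12 = 31
Cheapest is GRN → SUM → QRY → MID at 31 min.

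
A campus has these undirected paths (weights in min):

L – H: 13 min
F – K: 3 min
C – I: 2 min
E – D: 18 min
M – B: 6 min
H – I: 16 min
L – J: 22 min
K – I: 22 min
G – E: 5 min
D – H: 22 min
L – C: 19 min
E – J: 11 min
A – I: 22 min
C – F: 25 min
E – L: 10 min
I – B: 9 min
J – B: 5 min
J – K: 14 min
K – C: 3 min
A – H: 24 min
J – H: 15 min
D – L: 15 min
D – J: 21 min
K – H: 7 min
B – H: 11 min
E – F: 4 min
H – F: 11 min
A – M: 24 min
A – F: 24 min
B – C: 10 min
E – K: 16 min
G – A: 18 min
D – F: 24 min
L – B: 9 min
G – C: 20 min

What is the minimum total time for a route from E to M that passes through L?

Shortest E→L: E → L = 10
Shortest L→M: L → B → M = 15
Total via L: 10 + 15 = 25 min.

25 min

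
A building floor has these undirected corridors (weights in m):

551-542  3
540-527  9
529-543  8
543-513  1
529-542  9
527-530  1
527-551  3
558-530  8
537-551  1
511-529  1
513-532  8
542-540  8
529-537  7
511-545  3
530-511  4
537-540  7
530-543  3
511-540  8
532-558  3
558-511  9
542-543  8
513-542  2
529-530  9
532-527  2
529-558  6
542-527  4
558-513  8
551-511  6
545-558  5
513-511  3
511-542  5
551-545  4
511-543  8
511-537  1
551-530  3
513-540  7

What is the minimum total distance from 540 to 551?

Compare a few routes:
540–511–537–551: 8+1+1 = 10
540–542–551: 8+3 = 11
540–537–551: 7+1 = 8
Cheapest is 540–537–551 at 8 m.

8 m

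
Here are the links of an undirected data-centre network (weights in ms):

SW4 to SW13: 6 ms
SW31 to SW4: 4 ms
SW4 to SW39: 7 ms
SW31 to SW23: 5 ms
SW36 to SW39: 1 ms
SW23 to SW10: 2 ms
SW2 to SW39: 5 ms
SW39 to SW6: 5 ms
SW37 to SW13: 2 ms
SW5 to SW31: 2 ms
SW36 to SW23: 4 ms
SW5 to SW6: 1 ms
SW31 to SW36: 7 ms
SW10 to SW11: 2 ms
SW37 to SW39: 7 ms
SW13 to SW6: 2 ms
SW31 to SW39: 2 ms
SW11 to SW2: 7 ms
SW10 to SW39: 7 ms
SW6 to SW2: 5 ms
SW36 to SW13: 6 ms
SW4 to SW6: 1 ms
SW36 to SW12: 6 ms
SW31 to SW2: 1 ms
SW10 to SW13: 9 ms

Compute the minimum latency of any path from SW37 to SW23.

12 ms

Candidate routes:
SW37 - SW13 - SW6 - SW5 - SW31 - SW23: 2+2+1+2+5 = 12
SW37 - SW13 - SW10 - SW23: 2+9+2 = 13
SW37 - SW13 - SW6 - SW39 - SW36 - SW23: 2+2+5+1+4 = 14
Cheapest is SW37 - SW13 - SW6 - SW5 - SW31 - SW23 at 12 ms.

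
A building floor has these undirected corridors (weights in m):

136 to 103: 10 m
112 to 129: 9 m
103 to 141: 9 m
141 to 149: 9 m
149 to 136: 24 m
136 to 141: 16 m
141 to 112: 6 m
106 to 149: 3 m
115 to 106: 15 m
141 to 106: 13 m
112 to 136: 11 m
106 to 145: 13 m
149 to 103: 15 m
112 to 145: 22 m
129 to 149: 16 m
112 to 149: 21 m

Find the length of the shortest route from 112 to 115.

33 m

Candidate routes:
112 → 141 → 149 → 106 → 115: 6+9+3+15 = 33
112 → 141 → 106 → 115: 6+13+15 = 34
112 → 149 → 106 → 115: 21+3+15 = 39
112 → 129 → 149 → 106 → 115: 9+16+3+15 = 43
The minimum is 33 m via 112 → 141 → 149 → 106 → 115.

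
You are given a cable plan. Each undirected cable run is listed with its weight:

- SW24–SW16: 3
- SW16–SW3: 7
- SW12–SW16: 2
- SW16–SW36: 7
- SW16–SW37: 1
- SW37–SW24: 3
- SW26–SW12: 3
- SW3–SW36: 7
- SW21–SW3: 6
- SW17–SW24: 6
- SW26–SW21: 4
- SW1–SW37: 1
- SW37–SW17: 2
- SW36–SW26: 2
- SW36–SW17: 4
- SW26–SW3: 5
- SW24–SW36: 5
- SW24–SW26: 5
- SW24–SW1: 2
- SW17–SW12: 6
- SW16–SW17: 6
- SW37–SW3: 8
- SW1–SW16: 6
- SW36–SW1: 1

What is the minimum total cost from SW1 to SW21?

Shortest distances from SW1:
SW1: 0
SW37: 1  (via SW1)
SW36: 1  (via SW1)
SW16: 2  (via SW37)
SW24: 2  (via SW1)
SW26: 3  (via SW36)
SW17: 3  (via SW37)
SW12: 4  (via SW16)
SW21: 7  (via SW26)
Shortest route: SW1 → SW36 → SW26 → SW21 = 7.

7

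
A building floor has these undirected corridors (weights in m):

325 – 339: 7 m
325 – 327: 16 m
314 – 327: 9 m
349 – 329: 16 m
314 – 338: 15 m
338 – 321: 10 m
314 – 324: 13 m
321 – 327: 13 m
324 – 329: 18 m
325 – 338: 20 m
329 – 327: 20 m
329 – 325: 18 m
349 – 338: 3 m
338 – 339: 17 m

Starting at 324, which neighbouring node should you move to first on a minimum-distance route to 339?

329

Compare a few routes:
324–314–338–339: 13+15+17 = 45
324–314–327–325–339: 13+9+16+7 = 45
324–329–325–339: 18+18+7 = 43
The minimum is 43 m via 324–329–325–339.
So from 324 the first move is to 329.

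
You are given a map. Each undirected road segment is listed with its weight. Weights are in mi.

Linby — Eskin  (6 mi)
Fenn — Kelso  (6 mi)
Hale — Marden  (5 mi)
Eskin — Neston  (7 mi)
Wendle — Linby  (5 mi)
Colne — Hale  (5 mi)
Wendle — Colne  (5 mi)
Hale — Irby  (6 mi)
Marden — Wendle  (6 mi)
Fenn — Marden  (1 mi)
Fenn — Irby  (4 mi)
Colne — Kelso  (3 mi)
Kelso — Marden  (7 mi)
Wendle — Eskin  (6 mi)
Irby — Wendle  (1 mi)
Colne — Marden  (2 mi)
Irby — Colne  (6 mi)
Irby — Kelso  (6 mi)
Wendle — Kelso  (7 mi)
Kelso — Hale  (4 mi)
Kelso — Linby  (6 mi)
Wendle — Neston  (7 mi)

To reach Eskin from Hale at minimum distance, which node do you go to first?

Irby

Compare a few routes:
Hale - Kelso - Linby - Eskin: 4+6+6 = 16
Hale - Colne - Wendle - Eskin: 5+5+6 = 16
Hale - Marden - Fenn - Irby - Wendle - Eskin: 5+1+4+1+6 = 17
Hale - Irby - Wendle - Eskin: 6+1+6 = 13
The minimum is 13 mi via Hale - Irby - Wendle - Eskin.
So from Hale the first move is to Irby.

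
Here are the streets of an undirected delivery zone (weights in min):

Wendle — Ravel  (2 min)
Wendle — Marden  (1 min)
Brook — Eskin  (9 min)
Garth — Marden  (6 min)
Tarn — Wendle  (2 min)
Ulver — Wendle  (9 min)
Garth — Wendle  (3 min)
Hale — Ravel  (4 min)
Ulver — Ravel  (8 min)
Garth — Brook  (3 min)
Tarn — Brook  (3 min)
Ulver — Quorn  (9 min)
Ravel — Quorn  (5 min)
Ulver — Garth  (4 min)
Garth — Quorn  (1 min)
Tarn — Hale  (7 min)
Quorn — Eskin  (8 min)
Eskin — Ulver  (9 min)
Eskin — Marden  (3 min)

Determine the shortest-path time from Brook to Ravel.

Settle nodes by increasing distance from Brook:
Brook: 0
Tarn: 3  (via Brook)
Garth: 3  (via Brook)
Quorn: 4  (via Garth)
Wendle: 5  (via Tarn)
Marden: 6  (via Wendle)
Ravel: 7  (via Wendle)
Shortest route: Brook–Tarn–Wendle–Ravel = 7 min.

7 min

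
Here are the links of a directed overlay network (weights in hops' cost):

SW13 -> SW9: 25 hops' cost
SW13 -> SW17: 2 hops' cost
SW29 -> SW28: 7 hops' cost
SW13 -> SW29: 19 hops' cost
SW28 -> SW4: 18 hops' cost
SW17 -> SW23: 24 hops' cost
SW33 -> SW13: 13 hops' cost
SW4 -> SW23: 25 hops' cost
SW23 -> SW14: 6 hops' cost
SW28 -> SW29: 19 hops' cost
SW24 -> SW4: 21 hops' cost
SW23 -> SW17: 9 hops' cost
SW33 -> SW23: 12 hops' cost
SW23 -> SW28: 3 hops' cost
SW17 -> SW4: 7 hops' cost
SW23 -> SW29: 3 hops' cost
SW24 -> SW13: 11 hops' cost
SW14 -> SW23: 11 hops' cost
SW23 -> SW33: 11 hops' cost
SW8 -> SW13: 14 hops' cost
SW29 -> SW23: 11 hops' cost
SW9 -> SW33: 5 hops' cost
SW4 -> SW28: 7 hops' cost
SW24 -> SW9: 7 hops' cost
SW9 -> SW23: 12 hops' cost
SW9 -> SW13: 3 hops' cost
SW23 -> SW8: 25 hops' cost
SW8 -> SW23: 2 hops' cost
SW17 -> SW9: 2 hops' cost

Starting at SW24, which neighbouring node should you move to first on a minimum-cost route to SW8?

SW9

Enumerating some paths:
SW24 → SW13 → SW17 → SW9 → SW33 → SW23 → SW8: 11+2+2+5+12+25 = 57
SW24 → SW9 → SW33 → SW23 → SW8: 7+5+12+25 = 49
SW24 → SW9 → SW23 → SW8: 7+12+25 = 44
SW24 → SW13 → SW17 → SW9 → SW23 → SW8: 11+2+2+12+25 = 52
Cheapest is SW24 → SW9 → SW23 → SW8 at 44 hops' cost.
So from SW24 the first move is to SW9.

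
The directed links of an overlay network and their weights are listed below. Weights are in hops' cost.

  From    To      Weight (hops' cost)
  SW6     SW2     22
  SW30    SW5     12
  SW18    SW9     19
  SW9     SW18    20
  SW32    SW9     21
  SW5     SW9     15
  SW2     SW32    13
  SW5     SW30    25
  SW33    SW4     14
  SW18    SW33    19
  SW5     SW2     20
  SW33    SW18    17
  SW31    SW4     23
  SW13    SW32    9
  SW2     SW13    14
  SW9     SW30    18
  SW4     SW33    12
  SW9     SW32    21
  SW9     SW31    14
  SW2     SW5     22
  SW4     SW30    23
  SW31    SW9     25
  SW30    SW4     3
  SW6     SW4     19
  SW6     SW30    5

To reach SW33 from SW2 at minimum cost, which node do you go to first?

SW5

Enumerating some paths:
SW2 - SW5 - SW30 - SW4 - SW33: 22+25+3+12 = 62
SW2 - SW32 - SW9 - SW30 - SW4 - SW33: 13+21+18+3+12 = 67
SW2 - SW5 - SW9 - SW30 - SW4 - SW33: 22+15+18+3+12 = 70
SW2 - SW32 - SW9 - SW18 - SW33: 13+21+20+19 = 73
Cheapest is SW2 - SW5 - SW30 - SW4 - SW33 at 62 hops' cost.
So from SW2 the first move is to SW5.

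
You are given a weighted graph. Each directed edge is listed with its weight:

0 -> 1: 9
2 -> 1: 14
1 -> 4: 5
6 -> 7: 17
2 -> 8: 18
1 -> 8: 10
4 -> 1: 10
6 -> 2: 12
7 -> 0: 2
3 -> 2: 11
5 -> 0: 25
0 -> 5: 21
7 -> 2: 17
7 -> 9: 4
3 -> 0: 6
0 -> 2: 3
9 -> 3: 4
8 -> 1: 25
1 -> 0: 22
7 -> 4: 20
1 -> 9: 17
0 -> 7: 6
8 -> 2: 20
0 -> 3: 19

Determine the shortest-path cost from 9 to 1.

Settle nodes by increasing distance from 9:
9: 0
3: 4  (via 9)
0: 10  (via 3)
2: 13  (via 0)
7: 16  (via 0)
1: 19  (via 0)
Shortest route: 9–3–0–1 = 19.

19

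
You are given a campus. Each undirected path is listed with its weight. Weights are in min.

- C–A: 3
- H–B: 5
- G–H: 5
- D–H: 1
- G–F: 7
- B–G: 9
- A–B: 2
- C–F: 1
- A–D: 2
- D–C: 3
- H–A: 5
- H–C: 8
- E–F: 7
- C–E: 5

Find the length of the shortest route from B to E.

Shortest distances from B:
B: 0
A: 2  (via B)
D: 4  (via A)
C: 5  (via A)
H: 5  (via B)
F: 6  (via C)
G: 9  (via B)
E: 10  (via C)
Shortest route: B → A → C → E = 10 min.

10 min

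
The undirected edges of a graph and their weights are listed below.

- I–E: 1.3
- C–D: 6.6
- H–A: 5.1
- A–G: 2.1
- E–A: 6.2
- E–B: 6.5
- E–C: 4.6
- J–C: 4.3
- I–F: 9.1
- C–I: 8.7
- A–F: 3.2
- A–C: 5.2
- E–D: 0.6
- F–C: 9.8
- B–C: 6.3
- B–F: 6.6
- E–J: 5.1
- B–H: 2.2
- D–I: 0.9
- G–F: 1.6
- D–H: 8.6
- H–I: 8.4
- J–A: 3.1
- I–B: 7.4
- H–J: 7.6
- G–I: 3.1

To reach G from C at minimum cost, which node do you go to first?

A

Compare a few routes:
C → E → D → I → G: 4.6+0.6+0.9+3.1 = 9.2
C → E → I → G: 4.6+1.3+3.1 = 9
C → A → G: 5.2+2.1 = 7.3
C → J → A → G: 4.3+3.1+2.1 = 9.5
Cheapest is C → A → G at 7.3.
So from C the first move is to A.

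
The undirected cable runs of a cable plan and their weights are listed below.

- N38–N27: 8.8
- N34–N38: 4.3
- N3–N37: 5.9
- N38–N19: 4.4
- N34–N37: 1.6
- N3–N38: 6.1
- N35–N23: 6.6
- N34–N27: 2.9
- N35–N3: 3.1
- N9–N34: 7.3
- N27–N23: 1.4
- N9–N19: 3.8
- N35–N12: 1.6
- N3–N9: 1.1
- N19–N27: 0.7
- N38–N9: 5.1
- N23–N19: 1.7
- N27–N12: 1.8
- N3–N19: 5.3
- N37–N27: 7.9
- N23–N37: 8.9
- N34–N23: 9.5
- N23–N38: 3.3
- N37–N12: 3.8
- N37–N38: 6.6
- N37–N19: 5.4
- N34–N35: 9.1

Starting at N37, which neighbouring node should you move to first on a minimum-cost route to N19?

Enumerating some paths:
N37–N34–N27–N19: 1.6+2.9+0.7 = 5.2
N37–N34–N27–N23–N19: 1.6+2.9+1.4+1.7 = 7.6
N37–N19: 5.4 = 5.4
N37–N12–N27–N19: 3.8+1.8+0.7 = 6.3
The minimum is 5.2 via N37–N34–N27–N19.
So from N37 the first move is to N34.

N34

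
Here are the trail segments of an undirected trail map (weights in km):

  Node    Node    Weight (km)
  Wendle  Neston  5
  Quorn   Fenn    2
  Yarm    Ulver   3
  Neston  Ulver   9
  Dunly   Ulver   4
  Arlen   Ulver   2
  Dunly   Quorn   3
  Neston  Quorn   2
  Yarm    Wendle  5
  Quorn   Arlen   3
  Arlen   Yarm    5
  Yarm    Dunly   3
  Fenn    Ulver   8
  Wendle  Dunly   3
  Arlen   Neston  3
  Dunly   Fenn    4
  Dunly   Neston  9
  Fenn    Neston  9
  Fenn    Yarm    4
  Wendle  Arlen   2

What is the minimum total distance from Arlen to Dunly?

5 km

Running Dijkstra from Arlen:
Arlen: 0
Ulver: 2  (via Arlen)
Wendle: 2  (via Arlen)
Neston: 3  (via Arlen)
Quorn: 3  (via Arlen)
Yarm: 5  (via Arlen)
Dunly: 5  (via Wendle)
Shortest route: Arlen–Wendle–Dunly = 5 km.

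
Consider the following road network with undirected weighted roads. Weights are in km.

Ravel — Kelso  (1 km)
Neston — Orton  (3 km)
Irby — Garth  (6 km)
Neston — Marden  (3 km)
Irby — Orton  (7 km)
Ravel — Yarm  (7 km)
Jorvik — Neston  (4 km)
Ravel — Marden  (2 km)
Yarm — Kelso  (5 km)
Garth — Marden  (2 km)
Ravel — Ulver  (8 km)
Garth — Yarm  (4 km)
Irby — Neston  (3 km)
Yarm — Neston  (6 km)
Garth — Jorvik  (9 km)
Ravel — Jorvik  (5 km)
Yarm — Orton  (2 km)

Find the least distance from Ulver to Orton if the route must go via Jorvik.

Shortest Ulver→Jorvik: Ulver–Ravel–Jorvik = 13
Best Jorvik to Orton: Jorvik–Neston–Orton costing 7
Total via Jorvik: 13 + 7 = 20 km.

20 km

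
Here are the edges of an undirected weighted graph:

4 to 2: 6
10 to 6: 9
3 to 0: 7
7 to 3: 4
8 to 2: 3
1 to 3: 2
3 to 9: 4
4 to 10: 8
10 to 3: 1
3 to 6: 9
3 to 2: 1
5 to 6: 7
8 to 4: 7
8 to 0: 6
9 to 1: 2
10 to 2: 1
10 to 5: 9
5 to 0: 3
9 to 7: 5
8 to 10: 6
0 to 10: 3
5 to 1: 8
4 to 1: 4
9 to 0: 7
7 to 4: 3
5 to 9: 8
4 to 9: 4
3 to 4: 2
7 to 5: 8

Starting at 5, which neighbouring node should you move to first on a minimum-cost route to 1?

1

Compare a few routes:
5 - 0 - 10 - 3 - 1: 3+3+1+2 = 9
5 - 1: 8 = 8
The minimum is 8 via 5 - 1.
So from 5 the first move is to 1.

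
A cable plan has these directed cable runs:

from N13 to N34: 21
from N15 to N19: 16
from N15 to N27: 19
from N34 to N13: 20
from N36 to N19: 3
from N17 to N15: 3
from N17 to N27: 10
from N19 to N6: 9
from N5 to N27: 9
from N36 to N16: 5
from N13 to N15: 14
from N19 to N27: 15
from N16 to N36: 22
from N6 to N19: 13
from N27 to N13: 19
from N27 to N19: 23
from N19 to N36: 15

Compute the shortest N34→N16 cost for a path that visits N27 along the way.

Shortest N34→N27: N34–N13–N15–N27 = 53
Best N27 to N16: N27–N19–N36–N16 costing 43
Total via N27: 53 + 43 = 96.

96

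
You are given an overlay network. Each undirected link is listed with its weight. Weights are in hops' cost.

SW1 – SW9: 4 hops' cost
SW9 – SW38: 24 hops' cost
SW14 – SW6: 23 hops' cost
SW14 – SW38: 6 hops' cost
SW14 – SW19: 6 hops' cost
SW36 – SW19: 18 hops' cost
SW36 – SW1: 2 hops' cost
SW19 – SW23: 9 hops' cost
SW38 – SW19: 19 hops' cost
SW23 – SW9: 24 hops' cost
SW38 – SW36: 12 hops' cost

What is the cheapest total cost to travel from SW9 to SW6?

47 hops' cost

Running Dijkstra from SW9:
SW9: 0
SW1: 4  (via SW9)
SW36: 6  (via SW1)
SW38: 18  (via SW36)
SW23: 24  (via SW9)
SW19: 24  (via SW36)
SW14: 24  (via SW38)
SW6: 47  (via SW14)
Shortest route: SW9–SW1–SW36–SW38–SW14–SW6 = 47 hops' cost.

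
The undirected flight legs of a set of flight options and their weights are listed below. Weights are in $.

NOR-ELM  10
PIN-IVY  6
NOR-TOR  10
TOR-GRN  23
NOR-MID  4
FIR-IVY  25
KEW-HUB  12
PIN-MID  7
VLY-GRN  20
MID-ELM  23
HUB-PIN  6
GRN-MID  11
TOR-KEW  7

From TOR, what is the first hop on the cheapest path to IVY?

NOR

Candidate routes:
TOR → NOR → MID → PIN → IVY: 10+4+7+6 = 27
TOR → KEW → HUB → PIN → IVY: 7+12+6+6 = 31
Cheapest is TOR → NOR → MID → PIN → IVY at $27.
So from TOR the first move is to NOR.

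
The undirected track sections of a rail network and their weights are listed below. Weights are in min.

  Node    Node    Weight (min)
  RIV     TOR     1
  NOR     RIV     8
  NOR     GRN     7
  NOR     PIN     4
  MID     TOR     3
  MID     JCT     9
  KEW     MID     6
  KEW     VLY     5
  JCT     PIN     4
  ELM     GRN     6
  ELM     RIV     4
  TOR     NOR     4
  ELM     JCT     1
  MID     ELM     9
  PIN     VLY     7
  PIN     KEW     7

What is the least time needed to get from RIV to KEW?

10 min

Compare a few routes:
RIV - ELM - JCT - PIN - KEW: 4+1+4+7 = 16
RIV - TOR - NOR - PIN - KEW: 1+4+4+7 = 16
RIV - TOR - MID - KEW: 1+3+6 = 10
RIV - NOR - PIN - KEW: 8+4+7 = 19
The minimum is 10 min via RIV - TOR - MID - KEW.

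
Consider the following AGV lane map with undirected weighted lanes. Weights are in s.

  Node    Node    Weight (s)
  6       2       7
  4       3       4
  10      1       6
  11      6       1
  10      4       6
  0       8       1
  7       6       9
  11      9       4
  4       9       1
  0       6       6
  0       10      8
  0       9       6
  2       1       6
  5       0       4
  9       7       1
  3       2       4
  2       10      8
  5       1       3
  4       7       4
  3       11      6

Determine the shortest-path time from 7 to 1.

14 s

Compare a few routes:
7 - 4 - 10 - 1: 4+6+6 = 16
7 - 9 - 4 - 3 - 2 - 1: 1+1+4+4+6 = 16
7 - 9 - 4 - 10 - 1: 1+1+6+6 = 14
The minimum is 14 s via 7 - 9 - 4 - 10 - 1.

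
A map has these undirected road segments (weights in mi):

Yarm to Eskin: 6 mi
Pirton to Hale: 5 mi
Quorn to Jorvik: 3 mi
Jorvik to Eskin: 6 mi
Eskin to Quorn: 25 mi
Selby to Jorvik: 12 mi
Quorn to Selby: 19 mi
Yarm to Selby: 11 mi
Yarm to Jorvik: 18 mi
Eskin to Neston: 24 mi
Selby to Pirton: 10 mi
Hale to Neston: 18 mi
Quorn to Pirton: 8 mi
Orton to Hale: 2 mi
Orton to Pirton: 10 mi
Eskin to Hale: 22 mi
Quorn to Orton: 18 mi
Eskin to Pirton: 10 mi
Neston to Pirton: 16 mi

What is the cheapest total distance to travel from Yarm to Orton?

23 mi

Candidate routes:
Yarm–Eskin–Pirton–Orton: 6+10+10 = 26
Yarm–Selby–Pirton–Hale–Orton: 11+10+5+2 = 28
Yarm–Eskin–Pirton–Hale–Orton: 6+10+5+2 = 23
The minimum is 23 mi via Yarm–Eskin–Pirton–Hale–Orton.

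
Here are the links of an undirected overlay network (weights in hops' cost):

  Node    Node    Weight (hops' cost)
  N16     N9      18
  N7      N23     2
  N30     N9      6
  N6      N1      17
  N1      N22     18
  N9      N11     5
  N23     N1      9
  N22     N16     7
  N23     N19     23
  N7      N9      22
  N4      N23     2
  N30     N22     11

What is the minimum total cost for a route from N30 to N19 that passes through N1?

61 hops' cost

Best N30 to N1: N30 → N22 → N1 costing 29
Best N1 to N19: N1 → N23 → N19 costing 32
Total via N1: 29 + 32 = 61 hops' cost.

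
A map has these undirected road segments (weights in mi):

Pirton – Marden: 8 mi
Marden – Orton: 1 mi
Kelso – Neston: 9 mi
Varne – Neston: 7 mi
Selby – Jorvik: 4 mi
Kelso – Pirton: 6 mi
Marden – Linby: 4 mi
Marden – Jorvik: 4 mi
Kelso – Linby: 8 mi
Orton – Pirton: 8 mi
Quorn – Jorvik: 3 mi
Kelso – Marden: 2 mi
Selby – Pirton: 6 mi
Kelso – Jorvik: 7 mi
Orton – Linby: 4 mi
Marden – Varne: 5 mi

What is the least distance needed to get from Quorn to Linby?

11 mi

Compare a few routes:
Quorn → Jorvik → Marden → Kelso → Linby: 3+4+2+8 = 17
Quorn → Jorvik → Kelso → Marden → Linby: 3+7+2+4 = 16
Quorn → Jorvik → Marden → Orton → Linby: 3+4+1+4 = 12
Quorn → Jorvik → Marden → Linby: 3+4+4 = 11
Cheapest is Quorn → Jorvik → Marden → Linby at 11 mi.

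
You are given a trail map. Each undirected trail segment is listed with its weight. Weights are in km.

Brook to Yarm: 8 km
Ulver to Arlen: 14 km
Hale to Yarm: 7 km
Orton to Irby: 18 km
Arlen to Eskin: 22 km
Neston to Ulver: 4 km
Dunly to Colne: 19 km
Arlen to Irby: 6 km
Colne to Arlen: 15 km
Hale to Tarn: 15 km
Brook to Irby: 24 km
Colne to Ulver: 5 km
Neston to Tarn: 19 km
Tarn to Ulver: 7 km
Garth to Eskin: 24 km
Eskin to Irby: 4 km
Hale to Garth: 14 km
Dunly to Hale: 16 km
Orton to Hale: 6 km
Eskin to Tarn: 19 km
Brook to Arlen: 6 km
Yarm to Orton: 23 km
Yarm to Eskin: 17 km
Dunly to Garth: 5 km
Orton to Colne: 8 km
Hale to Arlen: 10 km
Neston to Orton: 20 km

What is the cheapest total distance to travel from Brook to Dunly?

31 km

Candidate routes:
Brook - Yarm - Hale - Garth - Dunly: 8+7+14+5 = 34
Brook - Arlen - Hale - Dunly: 6+10+16 = 32
Brook - Yarm - Hale - Dunly: 8+7+16 = 31
Cheapest is Brook - Yarm - Hale - Dunly at 31 km.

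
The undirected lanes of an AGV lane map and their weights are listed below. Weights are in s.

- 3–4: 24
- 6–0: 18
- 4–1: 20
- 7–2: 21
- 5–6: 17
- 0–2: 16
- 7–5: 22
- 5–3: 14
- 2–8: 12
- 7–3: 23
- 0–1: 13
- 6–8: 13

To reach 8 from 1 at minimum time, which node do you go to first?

0

Enumerating some paths:
1 - 4 - 3 - 7 - 2 - 8: 20+24+23+21+12 = 100
1 - 4 - 3 - 5 - 6 - 8: 20+24+14+17+13 = 88
1 - 0 - 2 - 8: 13+16+12 = 41
1 - 0 - 6 - 8: 13+18+13 = 44
The minimum is 41 s via 1 - 0 - 2 - 8.
So from 1 the first move is to 0.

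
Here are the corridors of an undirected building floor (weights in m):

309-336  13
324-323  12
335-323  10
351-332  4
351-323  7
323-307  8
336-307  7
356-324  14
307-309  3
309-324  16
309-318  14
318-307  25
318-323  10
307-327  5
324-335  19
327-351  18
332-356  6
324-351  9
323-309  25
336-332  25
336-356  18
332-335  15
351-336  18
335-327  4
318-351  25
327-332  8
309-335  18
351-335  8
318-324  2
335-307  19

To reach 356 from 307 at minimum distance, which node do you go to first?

Compare a few routes:
307–323–351–332–356: 8+7+4+6 = 25
307–327–332–356: 5+8+6 = 19
307–336–356: 7+18 = 25
307–327–335–351–332–356: 5+4+8+4+6 = 27
Cheapest is 307–327–332–356 at 19 m.
So from 307 the first move is to 327.

327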